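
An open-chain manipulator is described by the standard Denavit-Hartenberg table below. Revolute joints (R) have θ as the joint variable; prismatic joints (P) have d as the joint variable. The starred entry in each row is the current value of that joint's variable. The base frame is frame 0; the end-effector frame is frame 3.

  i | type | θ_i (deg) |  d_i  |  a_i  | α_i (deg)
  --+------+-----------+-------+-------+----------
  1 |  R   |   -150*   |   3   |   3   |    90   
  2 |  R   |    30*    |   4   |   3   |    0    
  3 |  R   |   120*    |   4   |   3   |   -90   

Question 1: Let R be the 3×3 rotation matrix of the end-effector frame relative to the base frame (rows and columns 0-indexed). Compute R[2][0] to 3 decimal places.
0.500

End-effector x-axis (col 0 of R) = (0.7500,0.4330,0.5000)
R[2][0] = 0.5000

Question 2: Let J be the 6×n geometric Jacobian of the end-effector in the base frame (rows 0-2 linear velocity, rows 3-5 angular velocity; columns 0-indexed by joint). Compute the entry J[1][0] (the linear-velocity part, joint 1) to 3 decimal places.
-6.598

axis z_0 = ẑ; lever o_n−o_0 = (-6.5981,5.4282,6.0000)
cross product → J_v[:, 0] = (-5.4282,-6.5981,0.0000)
J_ω[:, 0] = z_0
entry J[1][0] = -6.5981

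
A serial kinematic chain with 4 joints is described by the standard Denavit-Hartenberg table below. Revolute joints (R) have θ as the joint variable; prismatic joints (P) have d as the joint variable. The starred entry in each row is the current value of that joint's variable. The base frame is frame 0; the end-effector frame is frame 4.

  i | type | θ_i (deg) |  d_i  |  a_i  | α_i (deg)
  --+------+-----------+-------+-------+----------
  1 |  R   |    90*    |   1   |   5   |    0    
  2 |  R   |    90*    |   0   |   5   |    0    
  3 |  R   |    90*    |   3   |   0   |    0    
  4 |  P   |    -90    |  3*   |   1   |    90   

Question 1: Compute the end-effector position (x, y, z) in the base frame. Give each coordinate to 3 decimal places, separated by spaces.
-6.000 5.000 7.000

after link 1: o_1 = (0.0000, 5.0000, 1.0000)
after link 2: o_2 = (-5.0000, 5.0000, 1.0000)
after link 3: o_3 = (-5.0000, 5.0000, 4.0000)
after link 4: o_4 = (-6.0000, 5.0000, 7.0000)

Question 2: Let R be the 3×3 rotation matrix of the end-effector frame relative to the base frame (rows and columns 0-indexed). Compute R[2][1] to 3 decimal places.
End-effector y-axis (col 1 of R) = (-0.0000,-0.0000,1.0000)
R[2][1] = 1.0000

1.000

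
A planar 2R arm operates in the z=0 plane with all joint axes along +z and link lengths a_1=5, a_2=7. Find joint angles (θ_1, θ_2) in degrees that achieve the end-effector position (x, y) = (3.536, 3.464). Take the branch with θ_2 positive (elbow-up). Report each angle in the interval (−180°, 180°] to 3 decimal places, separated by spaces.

cos θ_2 = (24.5026−5²−7²)/(2·5·7) = -0.7071; θ_2 = 134.9999° (elbow-up)
β = atan2(3.4640,3.5360) = 44.4107°; ψ = atan2(4.9498,0.0503) = 89.4182°
θ_1 = β − ψ = -45.0076°

-45.008 135.000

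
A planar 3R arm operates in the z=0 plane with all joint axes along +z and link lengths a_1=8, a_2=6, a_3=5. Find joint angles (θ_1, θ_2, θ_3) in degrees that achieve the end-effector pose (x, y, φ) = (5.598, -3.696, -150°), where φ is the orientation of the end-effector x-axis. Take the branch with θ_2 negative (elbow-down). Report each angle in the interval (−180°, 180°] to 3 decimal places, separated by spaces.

wrist centre = target − a_3·(cos φ, sin φ) = (9.9281, -1.1960)
cos θ_2 = (99.9981−8²−6²)/(2·8·6) = -0.0000; θ_2 = -90.0011° (elbow-down)
β = atan2(-1.1960,9.9281) = -6.8691°; ψ = atan2(-6.0000,7.9999) = -36.8703°
θ_1 = β − ψ = 30.0012°
θ_3 = φ − θ_1 − θ_2 = -90.0001° (wrapped to (-180°,180°])

30.001 -90.001 -90.000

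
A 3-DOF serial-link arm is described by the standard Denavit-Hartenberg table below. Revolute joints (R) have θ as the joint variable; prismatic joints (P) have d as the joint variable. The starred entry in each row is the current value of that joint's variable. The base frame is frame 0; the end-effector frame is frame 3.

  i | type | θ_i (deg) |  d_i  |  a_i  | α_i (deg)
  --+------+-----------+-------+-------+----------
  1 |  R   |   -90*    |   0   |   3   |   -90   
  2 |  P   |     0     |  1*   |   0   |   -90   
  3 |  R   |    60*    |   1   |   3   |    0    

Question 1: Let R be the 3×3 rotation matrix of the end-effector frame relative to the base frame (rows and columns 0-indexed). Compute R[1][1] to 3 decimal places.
End-effector y-axis (col 1 of R) = (-0.5000,0.8660,-0.0000)
R[1][1] = 0.8660

0.866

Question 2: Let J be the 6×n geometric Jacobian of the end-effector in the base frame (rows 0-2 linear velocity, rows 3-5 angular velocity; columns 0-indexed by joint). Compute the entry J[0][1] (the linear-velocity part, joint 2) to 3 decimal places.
1.000

prismatic axis z_1 = (1.0000,0.0000,0.0000)
J_v[:, 1] = z_1; J_ω[:, 1] = (0,0,0)
entry J[0][1] = 1.0000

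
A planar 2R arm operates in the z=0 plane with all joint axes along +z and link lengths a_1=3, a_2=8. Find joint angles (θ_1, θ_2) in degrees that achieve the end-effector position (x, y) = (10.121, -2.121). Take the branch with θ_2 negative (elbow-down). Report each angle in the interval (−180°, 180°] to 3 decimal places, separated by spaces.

21.337 -45.013

cos θ_2 = (106.9333−3²−8²)/(2·3·8) = 0.7069; θ_2 = -45.0132° (elbow-down)
β = atan2(-2.1210,10.1210) = -11.8359°; ψ = atan2(-5.6582,8.6555) = -33.1728°
θ_1 = β − ψ = 21.3369°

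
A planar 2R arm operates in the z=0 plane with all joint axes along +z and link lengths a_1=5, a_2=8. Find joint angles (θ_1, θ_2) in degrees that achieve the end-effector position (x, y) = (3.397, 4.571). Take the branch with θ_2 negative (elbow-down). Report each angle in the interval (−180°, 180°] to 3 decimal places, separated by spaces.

150.002 -134.998

cos θ_2 = (32.4337−5²−8²)/(2·5·8) = -0.7071; θ_2 = -134.9978° (elbow-down)
β = atan2(4.5710,3.3970) = 53.3816°; ψ = atan2(-5.6571,-0.6566) = -96.6209°
θ_1 = β − ψ = 150.0025°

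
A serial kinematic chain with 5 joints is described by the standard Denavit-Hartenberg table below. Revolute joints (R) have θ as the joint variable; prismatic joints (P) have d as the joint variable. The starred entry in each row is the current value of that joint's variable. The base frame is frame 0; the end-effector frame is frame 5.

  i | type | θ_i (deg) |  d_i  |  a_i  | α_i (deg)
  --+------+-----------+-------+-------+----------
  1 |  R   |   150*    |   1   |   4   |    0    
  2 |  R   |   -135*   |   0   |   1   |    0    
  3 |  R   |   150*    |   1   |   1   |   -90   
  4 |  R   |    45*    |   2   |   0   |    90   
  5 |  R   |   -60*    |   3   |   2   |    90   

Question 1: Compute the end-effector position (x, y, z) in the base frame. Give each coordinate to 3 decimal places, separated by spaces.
after link 1: o_1 = (-3.4641, 2.0000, 1.0000)
after link 2: o_2 = (-2.4982, 2.2588, 1.0000)
after link 3: o_3 = (-3.4641, 2.5176, 2.0000)
after link 4: o_4 = (-3.9817, 0.5858, 2.0000)
after link 5: o_5 = (-6.2655, 2.9909, 3.4142)

-6.266 2.991 3.414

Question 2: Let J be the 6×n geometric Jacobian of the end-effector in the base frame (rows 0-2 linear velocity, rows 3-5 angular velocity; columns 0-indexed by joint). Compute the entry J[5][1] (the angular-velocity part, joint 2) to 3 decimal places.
axis z_1 = (0.0000,0.0000,1.0000); lever o_n−o_1 = (-2.8014,0.9909,2.4142)
cross product → J_v[:, 1] = (-0.9909,-2.8014,0.0000)
J_ω[:, 1] = z_1
entry J[5][1] = 1.0000

1.000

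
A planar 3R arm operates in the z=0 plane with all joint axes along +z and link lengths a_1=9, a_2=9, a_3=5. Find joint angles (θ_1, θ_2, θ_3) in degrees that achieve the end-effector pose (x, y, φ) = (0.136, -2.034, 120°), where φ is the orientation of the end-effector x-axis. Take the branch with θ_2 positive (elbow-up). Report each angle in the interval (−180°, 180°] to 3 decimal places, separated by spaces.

-135.000 134.999 120.001

wrist centre = target − a_3·(cos φ, sin φ) = (2.6360, -6.3641)
cos θ_2 = (47.4506−9²−9²)/(2·9·9) = -0.7071; θ_2 = 134.9990° (elbow-up)
β = atan2(-6.3641,2.6360) = -67.5008°; ψ = atan2(6.3641,2.6361) = 67.4995°
θ_1 = β − ψ = -135.0004°
θ_3 = φ − θ_1 − θ_2 = 120.0013° (wrapped to (-180°,180°])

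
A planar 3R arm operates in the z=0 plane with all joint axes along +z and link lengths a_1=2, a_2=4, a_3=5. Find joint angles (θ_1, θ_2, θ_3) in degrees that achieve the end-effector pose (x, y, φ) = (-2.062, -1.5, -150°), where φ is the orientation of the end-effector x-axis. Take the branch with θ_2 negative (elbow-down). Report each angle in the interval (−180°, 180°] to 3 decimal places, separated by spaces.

149.990 -149.994 -149.996

wrist centre = target − a_3·(cos φ, sin φ) = (2.2681, 1.0000)
cos θ_2 = (6.1444−2²−4²)/(2·2·4) = -0.8660; θ_2 = -149.9942° (elbow-down)
β = atan2(1.0000,2.2681) = 23.7923°; ψ = atan2(-2.0003,-1.4639) = -126.1975°
θ_1 = β − ψ = 149.9898°
θ_3 = φ − θ_1 − θ_2 = -149.9956° (wrapped to (-180°,180°])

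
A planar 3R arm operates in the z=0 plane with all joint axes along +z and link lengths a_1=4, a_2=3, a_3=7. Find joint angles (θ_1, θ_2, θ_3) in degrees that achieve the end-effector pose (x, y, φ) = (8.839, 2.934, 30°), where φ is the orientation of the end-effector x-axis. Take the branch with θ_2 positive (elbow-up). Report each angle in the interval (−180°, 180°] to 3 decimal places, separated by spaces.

-59.992 134.994 -45.003

wrist centre = target − a_3·(cos φ, sin φ) = (2.7768, -0.5660)
cos θ_2 = (8.0311−4²−3²)/(2·4·3) = -0.7070; θ_2 = 134.9944° (elbow-up)
β = atan2(-0.5660,2.7768) = -11.5208°; ψ = atan2(2.1215,1.8789) = 48.4710°
θ_1 = β − ψ = -59.9917°
θ_3 = φ − θ_1 − θ_2 = -45.0027° (wrapped to (-180°,180°])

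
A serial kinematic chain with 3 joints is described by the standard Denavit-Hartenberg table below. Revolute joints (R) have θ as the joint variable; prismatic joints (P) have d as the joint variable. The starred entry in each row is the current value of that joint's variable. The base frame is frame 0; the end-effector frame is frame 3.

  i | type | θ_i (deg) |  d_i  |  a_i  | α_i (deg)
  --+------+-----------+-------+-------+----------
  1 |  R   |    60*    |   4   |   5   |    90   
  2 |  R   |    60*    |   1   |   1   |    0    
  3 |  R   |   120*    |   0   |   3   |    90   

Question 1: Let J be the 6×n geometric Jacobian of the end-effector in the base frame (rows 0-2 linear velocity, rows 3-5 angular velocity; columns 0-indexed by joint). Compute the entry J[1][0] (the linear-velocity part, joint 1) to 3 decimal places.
axis z_0 = ẑ; lever o_n−o_0 = (2.1160,1.6651,4.8660)
cross product → J_v[:, 0] = (-1.6651,2.1160,0.0000)
J_ω[:, 0] = z_0
entry J[1][0] = 2.1160

2.116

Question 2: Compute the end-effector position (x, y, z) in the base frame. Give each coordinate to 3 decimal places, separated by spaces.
2.116 1.665 4.866

after link 1: o_1 = (2.5000, 4.3301, 4.0000)
after link 2: o_2 = (3.6160, 4.2631, 4.8660)
after link 3: o_3 = (2.1160, 1.6651, 4.8660)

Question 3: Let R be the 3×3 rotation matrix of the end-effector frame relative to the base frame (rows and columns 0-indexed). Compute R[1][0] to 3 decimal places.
End-effector x-axis (col 0 of R) = (-0.5000,-0.8660,0.0000)
R[1][0] = -0.8660

-0.866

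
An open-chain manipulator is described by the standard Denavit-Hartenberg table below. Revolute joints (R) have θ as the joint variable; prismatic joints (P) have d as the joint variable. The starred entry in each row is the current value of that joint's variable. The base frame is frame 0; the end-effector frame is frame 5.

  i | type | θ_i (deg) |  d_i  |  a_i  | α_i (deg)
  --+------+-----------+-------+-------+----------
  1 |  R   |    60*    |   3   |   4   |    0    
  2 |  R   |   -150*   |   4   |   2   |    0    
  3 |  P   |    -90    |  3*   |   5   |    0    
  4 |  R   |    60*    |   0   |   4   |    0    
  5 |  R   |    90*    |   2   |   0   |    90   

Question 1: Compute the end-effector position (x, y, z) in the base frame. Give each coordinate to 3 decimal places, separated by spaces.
after link 1: o_1 = (2.0000, 3.4641, 3.0000)
after link 2: o_2 = (2.0000, 1.4641, 7.0000)
after link 3: o_3 = (-3.0000, 1.4641, 10.0000)
after link 4: o_4 = (-5.0000, -2.0000, 10.0000)
after link 5: o_5 = (-5.0000, -2.0000, 12.0000)

-5.000 -2.000 12.000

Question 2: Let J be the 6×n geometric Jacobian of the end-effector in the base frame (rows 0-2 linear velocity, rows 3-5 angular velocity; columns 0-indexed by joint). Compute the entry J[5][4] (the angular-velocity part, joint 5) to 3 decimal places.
1.000

axis z_4 = (0.0000,0.0000,1.0000); lever o_n−o_4 = (0.0000,0.0000,2.0000)
cross product → J_v[:, 4] = (0.0000,0.0000,0.0000)
J_ω[:, 4] = z_4
entry J[5][4] = 1.0000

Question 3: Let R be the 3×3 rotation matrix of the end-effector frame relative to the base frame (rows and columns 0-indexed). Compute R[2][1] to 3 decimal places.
1.000

End-effector y-axis (col 1 of R) = (0.0000,0.0000,1.0000)
R[2][1] = 1.0000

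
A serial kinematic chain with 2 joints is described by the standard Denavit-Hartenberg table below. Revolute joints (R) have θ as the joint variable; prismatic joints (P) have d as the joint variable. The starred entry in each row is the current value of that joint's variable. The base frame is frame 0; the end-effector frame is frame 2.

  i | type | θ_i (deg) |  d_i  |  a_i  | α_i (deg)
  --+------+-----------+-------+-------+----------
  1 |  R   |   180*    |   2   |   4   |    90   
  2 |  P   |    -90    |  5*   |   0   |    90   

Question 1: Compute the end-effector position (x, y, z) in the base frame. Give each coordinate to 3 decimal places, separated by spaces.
after link 1: o_1 = (-4.0000, 0.0000, 2.0000)
after link 2: o_2 = (-4.0000, 5.0000, 2.0000)

-4.000 5.000 2.000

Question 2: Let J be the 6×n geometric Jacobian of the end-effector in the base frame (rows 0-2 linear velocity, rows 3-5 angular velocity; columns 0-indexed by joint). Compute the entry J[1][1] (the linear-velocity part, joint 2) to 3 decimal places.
1.000

prismatic axis z_1 = (0.0000,1.0000,0.0000)
J_v[:, 1] = z_1; J_ω[:, 1] = (0,0,0)
entry J[1][1] = 1.0000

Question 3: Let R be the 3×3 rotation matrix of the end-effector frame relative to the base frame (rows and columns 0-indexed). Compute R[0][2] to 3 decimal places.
1.000

End-effector z-axis (col 2 of R) = (1.0000,-0.0000,-0.0000)
R[0][2] = 1.0000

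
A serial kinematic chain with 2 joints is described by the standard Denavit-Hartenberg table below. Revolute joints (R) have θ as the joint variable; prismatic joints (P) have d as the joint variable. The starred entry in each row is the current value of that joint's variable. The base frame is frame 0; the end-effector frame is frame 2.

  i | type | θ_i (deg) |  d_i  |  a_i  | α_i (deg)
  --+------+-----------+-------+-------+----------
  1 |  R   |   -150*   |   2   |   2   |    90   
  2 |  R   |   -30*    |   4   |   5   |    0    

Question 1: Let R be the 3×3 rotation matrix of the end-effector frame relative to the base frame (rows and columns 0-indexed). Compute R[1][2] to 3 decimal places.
0.866

End-effector z-axis (col 2 of R) = (-0.5000,0.8660,0.0000)
R[1][2] = 0.8660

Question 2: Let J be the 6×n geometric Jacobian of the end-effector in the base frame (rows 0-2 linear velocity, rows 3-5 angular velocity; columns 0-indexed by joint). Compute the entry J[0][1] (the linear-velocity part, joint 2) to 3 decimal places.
axis z_1 = (-0.5000,0.8660,0.0000); lever o_n−o_1 = (-5.7500,1.2990,-2.5000)
cross product → J_v[:, 1] = (-2.1651,-1.2500,4.3301)
J_ω[:, 1] = z_1
entry J[0][1] = -2.1651

-2.165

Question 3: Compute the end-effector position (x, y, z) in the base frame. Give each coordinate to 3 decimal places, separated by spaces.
after link 1: o_1 = (-1.7321, -1.0000, 2.0000)
after link 2: o_2 = (-7.4821, 0.2990, -0.5000)

-7.482 0.299 -0.500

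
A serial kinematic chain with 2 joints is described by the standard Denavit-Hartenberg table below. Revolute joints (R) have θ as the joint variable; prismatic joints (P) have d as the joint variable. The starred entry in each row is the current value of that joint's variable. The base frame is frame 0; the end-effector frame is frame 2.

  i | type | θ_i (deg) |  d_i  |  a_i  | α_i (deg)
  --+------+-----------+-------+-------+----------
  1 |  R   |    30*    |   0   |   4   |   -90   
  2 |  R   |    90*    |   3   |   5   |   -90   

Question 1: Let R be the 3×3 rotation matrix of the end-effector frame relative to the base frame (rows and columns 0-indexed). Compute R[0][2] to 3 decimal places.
-0.866

End-effector z-axis (col 2 of R) = (-0.8660,-0.5000,-0.0000)
R[0][2] = -0.8660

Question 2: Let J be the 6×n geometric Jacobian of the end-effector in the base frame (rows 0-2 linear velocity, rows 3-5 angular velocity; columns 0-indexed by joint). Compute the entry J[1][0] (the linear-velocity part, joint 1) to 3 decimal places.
axis z_0 = ẑ; lever o_n−o_0 = (1.9641,4.5981,-5.0000)
cross product → J_v[:, 0] = (-4.5981,1.9641,0.0000)
J_ω[:, 0] = z_0
entry J[1][0] = 1.9641

1.964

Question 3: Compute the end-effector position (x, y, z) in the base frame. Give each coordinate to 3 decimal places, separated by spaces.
1.964 4.598 -5.000

after link 1: o_1 = (3.4641, 2.0000, 0.0000)
after link 2: o_2 = (1.9641, 4.5981, -5.0000)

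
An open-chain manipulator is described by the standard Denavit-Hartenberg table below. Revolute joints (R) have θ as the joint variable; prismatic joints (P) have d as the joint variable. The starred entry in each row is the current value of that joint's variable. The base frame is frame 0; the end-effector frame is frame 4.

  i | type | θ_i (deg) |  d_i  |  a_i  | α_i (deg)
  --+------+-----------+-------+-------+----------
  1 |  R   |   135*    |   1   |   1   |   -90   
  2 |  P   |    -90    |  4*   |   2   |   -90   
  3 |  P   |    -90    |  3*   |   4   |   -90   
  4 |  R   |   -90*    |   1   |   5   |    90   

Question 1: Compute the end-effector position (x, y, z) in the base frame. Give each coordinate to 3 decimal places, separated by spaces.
-12.021 0.707 4.000

after link 1: o_1 = (-0.7071, 0.7071, 1.0000)
after link 2: o_2 = (-3.5355, -2.1213, 3.0000)
after link 3: o_3 = (-8.4853, -2.8284, 3.0000)
after link 4: o_4 = (-12.0208, 0.7071, 4.0000)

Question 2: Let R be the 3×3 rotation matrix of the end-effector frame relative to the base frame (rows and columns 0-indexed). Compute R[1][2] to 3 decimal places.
End-effector z-axis (col 2 of R) = (0.7071,0.7071,-0.0000)
R[1][2] = 0.7071

0.707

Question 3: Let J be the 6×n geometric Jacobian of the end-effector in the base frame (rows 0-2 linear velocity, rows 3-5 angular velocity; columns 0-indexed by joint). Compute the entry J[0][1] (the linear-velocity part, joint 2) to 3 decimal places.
-0.707

prismatic axis z_1 = (-0.7071,-0.7071,0.0000)
J_v[:, 1] = z_1; J_ω[:, 1] = (0,0,0)
entry J[0][1] = -0.7071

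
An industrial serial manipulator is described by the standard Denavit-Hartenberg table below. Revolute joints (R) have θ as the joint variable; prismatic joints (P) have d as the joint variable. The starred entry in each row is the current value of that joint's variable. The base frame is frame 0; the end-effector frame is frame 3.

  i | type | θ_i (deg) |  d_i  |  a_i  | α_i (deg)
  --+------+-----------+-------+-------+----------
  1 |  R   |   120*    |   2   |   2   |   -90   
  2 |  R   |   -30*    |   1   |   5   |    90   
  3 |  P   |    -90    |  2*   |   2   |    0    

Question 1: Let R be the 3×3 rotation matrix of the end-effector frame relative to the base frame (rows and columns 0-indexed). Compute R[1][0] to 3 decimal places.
End-effector x-axis (col 0 of R) = (0.8660,0.5000,0.0000)
R[1][0] = 0.5000

0.500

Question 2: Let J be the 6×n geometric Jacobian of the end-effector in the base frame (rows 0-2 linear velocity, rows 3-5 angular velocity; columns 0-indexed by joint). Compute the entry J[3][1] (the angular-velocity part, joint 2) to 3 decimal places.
axis z_1 = (-0.8660,-0.5000,0.0000); lever o_n−o_1 = (-0.7990,3.3840,4.2321)
cross product → J_v[:, 1] = (-2.1160,3.6651,-3.3301)
J_ω[:, 1] = z_1
entry J[3][1] = -0.8660

-0.866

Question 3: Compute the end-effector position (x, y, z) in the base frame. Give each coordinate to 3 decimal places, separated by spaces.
after link 1: o_1 = (-1.0000, 1.7321, 2.0000)
after link 2: o_2 = (-4.0311, 4.9821, 4.5000)
after link 3: o_3 = (-1.7990, 5.1160, 6.2321)

-1.799 5.116 6.232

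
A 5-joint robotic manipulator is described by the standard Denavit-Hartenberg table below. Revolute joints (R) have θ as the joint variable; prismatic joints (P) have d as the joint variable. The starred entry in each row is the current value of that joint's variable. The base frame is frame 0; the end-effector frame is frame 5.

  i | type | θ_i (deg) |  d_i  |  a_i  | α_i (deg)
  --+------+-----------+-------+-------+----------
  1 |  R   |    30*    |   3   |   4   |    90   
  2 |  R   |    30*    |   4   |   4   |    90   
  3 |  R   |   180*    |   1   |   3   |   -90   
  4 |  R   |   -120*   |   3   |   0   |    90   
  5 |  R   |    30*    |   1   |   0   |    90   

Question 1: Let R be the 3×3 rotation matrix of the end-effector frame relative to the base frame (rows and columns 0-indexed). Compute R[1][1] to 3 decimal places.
End-effector y-axis (col 1 of R) = (0.4330,0.2500,0.8660)
R[1][1] = 0.2500

0.250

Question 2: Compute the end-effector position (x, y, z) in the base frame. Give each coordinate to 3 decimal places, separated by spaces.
5.580 2.067 3.500

after link 1: o_1 = (3.4641, 2.0000, 3.0000)
after link 2: o_2 = (8.4641, 0.2679, 5.0000)
after link 3: o_3 = (6.6471, -0.7811, 2.6340)
after link 4: o_4 = (5.1471, 1.8170, 2.6340)
after link 5: o_5 = (5.5801, 2.0670, 3.5000)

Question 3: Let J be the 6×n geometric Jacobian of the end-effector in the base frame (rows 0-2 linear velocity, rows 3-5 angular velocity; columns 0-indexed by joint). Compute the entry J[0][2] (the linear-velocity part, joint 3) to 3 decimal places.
1.183

axis z_2 = (0.4330,0.2500,-0.8660); lever o_n−o_2 = (-2.8840,1.7990,-1.5000)
cross product → J_v[:, 2] = (1.1830,3.1471,1.5000)
J_ω[:, 2] = z_2
entry J[0][2] = 1.1830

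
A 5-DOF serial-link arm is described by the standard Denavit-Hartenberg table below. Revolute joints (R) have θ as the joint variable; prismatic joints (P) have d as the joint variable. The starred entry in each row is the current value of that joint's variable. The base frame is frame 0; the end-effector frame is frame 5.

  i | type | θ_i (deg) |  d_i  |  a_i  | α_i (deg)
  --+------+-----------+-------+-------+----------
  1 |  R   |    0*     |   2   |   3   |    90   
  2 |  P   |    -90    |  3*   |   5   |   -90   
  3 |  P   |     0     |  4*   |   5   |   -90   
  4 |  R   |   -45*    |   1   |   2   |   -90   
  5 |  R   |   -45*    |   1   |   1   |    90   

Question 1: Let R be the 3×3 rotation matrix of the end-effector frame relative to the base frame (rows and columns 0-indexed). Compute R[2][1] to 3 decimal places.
End-effector y-axis (col 1 of R) = (-0.7071,0.0000,-0.7071)
R[2][1] = -0.7071

-0.707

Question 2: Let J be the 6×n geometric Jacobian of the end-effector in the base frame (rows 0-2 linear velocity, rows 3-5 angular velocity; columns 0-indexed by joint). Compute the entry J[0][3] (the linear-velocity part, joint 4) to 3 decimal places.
axis z_3 = (0.0000,1.0000,-0.0000); lever o_n−o_3 = (1.2071,1.7071,-2.6213)
cross product → J_v[:, 3] = (-2.6213,0.0000,-1.2071)
J_ω[:, 3] = z_3
entry J[0][3] = -2.6213

-2.621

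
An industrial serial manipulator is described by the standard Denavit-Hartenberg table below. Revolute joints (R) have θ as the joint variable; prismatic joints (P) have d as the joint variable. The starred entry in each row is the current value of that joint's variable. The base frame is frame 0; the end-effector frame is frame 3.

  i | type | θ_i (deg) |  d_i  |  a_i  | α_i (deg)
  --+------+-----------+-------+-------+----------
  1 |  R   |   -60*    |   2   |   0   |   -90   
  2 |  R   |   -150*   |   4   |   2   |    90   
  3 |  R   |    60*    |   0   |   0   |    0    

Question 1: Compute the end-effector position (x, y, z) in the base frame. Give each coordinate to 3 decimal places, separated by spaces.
after link 1: o_1 = (0.0000, 0.0000, 2.0000)
after link 2: o_2 = (2.5981, 3.5000, 3.0000)
after link 3: o_3 = (2.5981, 3.5000, 3.0000)

2.598 3.500 3.000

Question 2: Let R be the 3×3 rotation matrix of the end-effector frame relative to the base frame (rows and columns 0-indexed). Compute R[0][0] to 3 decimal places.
0.533

End-effector x-axis (col 0 of R) = (0.5335,0.8080,0.2500)
R[0][0] = 0.5335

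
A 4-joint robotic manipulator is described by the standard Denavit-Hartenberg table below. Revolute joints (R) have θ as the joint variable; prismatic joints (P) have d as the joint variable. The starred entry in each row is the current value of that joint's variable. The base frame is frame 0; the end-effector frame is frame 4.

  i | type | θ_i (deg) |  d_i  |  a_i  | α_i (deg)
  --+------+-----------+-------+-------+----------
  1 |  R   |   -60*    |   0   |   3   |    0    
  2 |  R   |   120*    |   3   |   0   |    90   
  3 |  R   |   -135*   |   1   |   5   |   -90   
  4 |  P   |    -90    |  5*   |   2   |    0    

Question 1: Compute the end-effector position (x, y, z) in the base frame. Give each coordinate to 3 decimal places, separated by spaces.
after link 1: o_1 = (1.5000, -2.5981, 0.0000)
after link 2: o_2 = (1.5000, -2.5981, 3.0000)
after link 3: o_3 = (0.5983, -6.1599, -0.5355)
after link 4: o_4 = (4.0981, -4.0981, -4.0711)

4.098 -4.098 -4.071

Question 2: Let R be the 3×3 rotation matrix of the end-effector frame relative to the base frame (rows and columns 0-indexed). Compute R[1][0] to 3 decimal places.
-0.500

End-effector x-axis (col 0 of R) = (0.8660,-0.5000,0.0000)
R[1][0] = -0.5000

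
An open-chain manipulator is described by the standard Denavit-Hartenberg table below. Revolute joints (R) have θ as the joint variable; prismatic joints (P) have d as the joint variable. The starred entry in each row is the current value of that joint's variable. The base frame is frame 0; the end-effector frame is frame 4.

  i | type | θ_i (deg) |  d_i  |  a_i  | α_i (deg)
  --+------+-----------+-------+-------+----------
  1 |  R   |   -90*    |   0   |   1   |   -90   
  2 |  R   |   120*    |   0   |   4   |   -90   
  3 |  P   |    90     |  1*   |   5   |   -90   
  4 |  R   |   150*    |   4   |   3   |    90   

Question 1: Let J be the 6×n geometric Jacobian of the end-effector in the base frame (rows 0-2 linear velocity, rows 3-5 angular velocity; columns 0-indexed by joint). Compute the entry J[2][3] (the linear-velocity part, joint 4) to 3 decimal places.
axis z_3 = (-0.0000,-0.5000,0.8660); lever o_n−o_3 = (2.5981,-3.2990,2.7141)
cross product → J_v[:, 3] = (1.5000,2.2500,1.2990)
J_ω[:, 3] = z_3
entry J[2][3] = 1.2990

1.299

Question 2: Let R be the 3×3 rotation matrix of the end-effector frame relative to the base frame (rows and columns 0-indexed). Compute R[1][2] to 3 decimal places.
-0.750

End-effector z-axis (col 2 of R) = (-0.5000,-0.7500,-0.4330)
R[1][2] = -0.7500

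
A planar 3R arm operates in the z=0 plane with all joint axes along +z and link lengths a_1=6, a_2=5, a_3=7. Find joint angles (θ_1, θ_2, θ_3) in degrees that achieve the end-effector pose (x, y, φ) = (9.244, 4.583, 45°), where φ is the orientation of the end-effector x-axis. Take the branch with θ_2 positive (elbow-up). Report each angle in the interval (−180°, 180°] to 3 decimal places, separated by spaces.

-60.002 134.998 -29.996

wrist centre = target − a_3·(cos φ, sin φ) = (4.2943, -0.3667)
cos θ_2 = (18.5751−6²−5²)/(2·6·5) = -0.7071; θ_2 = 134.9980° (elbow-up)
β = atan2(-0.3667,4.2943) = -4.8815°; ψ = atan2(3.5357,2.4646) = 55.1209°
θ_1 = β − ψ = -60.0024°
θ_3 = φ − θ_1 − θ_2 = -29.9956° (wrapped to (-180°,180°])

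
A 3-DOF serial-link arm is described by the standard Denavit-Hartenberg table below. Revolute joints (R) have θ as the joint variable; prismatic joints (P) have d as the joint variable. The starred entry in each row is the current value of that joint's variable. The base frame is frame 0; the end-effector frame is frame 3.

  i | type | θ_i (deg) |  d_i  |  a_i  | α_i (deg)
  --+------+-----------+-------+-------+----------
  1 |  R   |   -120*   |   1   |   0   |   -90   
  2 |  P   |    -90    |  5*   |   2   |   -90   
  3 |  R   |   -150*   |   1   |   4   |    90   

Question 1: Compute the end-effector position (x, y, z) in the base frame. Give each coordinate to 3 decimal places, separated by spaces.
5.562 -4.366 -0.464

after link 1: o_1 = (0.0000, 0.0000, 1.0000)
after link 2: o_2 = (4.3301, -2.5000, 3.0000)
after link 3: o_3 = (5.5622, -4.3660, -0.4641)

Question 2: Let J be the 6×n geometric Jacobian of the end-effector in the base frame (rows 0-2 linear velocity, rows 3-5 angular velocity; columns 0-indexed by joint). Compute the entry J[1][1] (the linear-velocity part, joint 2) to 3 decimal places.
-0.500

prismatic axis z_1 = (0.8660,-0.5000,0.0000)
J_v[:, 1] = z_1; J_ω[:, 1] = (0,0,0)
entry J[1][1] = -0.5000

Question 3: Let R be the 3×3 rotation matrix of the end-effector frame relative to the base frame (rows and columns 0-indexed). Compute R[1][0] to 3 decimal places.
-0.250

End-effector x-axis (col 0 of R) = (0.4330,-0.2500,-0.8660)
R[1][0] = -0.2500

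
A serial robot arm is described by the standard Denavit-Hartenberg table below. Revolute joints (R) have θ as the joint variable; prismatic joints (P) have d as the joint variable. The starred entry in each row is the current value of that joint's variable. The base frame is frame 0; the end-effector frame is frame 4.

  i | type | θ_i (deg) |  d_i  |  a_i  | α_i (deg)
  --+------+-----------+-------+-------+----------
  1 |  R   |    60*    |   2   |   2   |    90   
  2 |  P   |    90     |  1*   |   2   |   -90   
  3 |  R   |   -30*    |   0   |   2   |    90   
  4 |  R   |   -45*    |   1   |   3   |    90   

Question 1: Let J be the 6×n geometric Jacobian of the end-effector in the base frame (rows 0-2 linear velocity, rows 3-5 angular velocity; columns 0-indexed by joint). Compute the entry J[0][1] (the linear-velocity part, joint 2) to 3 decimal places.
0.866

prismatic axis z_1 = (0.8660,-0.5000,0.0000)
J_v[:, 1] = z_1; J_ω[:, 1] = (0,0,0)
entry J[0][1] = 0.8660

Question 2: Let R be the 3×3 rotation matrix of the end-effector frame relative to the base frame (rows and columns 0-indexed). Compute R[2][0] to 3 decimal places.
End-effector x-axis (col 0 of R) = (0.6597,0.4356,0.6124)
R[2][0] = 0.6124

0.612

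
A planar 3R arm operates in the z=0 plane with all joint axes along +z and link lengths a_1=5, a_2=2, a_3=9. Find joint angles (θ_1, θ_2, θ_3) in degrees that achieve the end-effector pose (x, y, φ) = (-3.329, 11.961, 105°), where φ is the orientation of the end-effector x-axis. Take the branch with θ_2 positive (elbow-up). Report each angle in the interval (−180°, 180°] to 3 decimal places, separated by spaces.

90.001 150.015 -135.016

wrist centre = target − a_3·(cos φ, sin φ) = (-0.9996, 3.2677)
cos θ_2 = (11.6769−5²−2²)/(2·5·2) = -0.8662; θ_2 = 150.0148° (elbow-up)
β = atan2(3.2677,-0.9996) = 107.0097°; ψ = atan2(0.9996,3.2677) = 17.0083°
θ_1 = β − ψ = 90.0013°
θ_3 = φ − θ_1 − θ_2 = -135.0161° (wrapped to (-180°,180°])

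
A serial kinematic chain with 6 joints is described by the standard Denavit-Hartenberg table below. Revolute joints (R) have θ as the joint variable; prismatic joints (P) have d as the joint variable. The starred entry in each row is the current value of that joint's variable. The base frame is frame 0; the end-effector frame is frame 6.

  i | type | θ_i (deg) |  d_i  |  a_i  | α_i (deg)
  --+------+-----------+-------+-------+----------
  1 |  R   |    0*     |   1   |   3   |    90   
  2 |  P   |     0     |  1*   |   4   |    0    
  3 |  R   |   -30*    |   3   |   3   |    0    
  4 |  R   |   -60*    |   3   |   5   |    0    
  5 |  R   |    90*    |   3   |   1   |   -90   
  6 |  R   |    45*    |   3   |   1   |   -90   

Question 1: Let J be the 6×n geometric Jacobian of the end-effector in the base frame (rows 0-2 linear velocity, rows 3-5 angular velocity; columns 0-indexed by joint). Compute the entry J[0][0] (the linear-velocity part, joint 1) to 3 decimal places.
axis z_0 = ẑ; lever o_n−o_0 = (11.3052,-9.2929,-2.5000)
cross product → J_v[:, 0] = (9.2929,11.3052,-0.0000)
J_ω[:, 0] = z_0
entry J[0][0] = 9.2929

9.293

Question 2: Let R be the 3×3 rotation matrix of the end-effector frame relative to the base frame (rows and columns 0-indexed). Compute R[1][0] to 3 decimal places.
End-effector x-axis (col 0 of R) = (0.7071,0.7071,0.0000)
R[1][0] = 0.7071

0.707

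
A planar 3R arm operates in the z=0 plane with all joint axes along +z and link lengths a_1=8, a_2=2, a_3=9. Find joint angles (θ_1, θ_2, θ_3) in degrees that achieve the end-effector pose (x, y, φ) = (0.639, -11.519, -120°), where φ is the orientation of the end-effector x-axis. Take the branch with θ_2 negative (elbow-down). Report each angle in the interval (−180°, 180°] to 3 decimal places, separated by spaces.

wrist centre = target − a_3·(cos φ, sin φ) = (5.1390, -3.7248)
cos θ_2 = (40.2832−8²−2²)/(2·8·2) = -0.8661; θ_2 = -150.0141° (elbow-down)
β = atan2(-3.7248,5.1390) = -35.9348°; ψ = atan2(-0.9996,6.2677) = -9.0612°
θ_1 = β − ψ = -26.8736°
θ_3 = φ − θ_1 − θ_2 = 56.8877° (wrapped to (-180°,180°])

-26.874 -150.014 56.888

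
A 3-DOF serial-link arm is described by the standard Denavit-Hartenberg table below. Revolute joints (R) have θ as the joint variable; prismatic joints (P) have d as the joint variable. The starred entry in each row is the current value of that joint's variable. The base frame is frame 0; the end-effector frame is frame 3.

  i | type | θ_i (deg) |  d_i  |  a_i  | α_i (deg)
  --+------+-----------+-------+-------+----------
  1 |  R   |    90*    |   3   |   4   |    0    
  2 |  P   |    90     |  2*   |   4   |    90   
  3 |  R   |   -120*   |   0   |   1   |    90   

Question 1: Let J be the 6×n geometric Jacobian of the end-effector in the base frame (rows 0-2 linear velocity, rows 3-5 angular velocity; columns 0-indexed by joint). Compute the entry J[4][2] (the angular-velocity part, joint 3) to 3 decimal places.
1.000

axis z_2 = (0.0000,1.0000,0.0000); lever o_n−o_2 = (0.5000,0.0000,-0.8660)
cross product → J_v[:, 2] = (-0.8660,0.0000,-0.5000)
J_ω[:, 2] = z_2
entry J[4][2] = 1.0000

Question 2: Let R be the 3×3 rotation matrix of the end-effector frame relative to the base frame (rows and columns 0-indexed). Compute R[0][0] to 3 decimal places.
0.500

End-effector x-axis (col 0 of R) = (0.5000,-0.0000,-0.8660)
R[0][0] = 0.5000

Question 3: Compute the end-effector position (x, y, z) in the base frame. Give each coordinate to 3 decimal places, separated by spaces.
-3.500 4.000 4.134

after link 1: o_1 = (0.0000, 4.0000, 3.0000)
after link 2: o_2 = (-4.0000, 4.0000, 5.0000)
after link 3: o_3 = (-3.5000, 4.0000, 4.1340)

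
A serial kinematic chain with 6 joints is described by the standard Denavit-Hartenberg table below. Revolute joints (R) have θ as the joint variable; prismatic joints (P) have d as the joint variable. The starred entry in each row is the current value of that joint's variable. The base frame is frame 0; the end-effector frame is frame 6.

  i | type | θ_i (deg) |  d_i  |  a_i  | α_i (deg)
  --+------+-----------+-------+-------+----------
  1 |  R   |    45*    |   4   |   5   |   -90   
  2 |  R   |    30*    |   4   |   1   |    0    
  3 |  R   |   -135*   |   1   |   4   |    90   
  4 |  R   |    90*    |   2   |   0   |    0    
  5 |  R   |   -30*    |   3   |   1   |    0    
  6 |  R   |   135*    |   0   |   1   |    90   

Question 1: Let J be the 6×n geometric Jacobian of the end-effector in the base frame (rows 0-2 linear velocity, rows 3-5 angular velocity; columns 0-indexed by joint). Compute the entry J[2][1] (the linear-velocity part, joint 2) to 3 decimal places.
4.878

axis z_1 = (-0.7071,0.7071,0.0000); lever o_n−o_1 = (-7.4144,0.5154,1.6196)
cross product → J_v[:, 1] = (1.1452,1.1452,4.8783)
J_ω[:, 1] = z_1
entry J[2][1] = 4.8783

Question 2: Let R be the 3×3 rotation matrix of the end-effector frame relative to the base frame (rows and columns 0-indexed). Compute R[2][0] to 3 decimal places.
End-effector x-axis (col 0 of R) = (0.3598,-0.0062,-0.9330)
R[2][0] = -0.9330

-0.933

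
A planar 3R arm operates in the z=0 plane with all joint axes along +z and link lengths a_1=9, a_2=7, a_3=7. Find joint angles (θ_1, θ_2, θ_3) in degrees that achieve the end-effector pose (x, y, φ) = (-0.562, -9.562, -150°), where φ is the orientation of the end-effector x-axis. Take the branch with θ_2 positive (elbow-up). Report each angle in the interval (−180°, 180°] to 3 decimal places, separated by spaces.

wrist centre = target − a_3·(cos φ, sin φ) = (5.5002, -6.0620)
cos θ_2 = (66.9998−9²−7²)/(2·9·7) = -0.5000; θ_2 = 120.0001° (elbow-up)
β = atan2(-6.0620,5.5002) = -47.7819°; ψ = atan2(6.0622,5.5000) = 47.7837°
θ_1 = β − ψ = -95.5656°
θ_3 = φ − θ_1 − θ_2 = -174.4345° (wrapped to (-180°,180°])

-95.566 120.000 -174.435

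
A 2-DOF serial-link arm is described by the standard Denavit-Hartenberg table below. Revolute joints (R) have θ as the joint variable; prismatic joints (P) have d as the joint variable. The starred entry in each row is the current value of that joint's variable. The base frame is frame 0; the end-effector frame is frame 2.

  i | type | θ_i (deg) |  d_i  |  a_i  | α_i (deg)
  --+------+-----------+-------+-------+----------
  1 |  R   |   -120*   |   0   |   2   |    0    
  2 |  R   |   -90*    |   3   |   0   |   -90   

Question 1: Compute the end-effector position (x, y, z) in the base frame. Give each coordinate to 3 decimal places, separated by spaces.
-1.000 -1.732 3.000

after link 1: o_1 = (-1.0000, -1.7321, 0.0000)
after link 2: o_2 = (-1.0000, -1.7321, 3.0000)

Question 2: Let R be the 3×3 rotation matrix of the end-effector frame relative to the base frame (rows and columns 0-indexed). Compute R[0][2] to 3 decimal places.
End-effector z-axis (col 2 of R) = (-0.5000,-0.8660,0.0000)
R[0][2] = -0.5000

-0.500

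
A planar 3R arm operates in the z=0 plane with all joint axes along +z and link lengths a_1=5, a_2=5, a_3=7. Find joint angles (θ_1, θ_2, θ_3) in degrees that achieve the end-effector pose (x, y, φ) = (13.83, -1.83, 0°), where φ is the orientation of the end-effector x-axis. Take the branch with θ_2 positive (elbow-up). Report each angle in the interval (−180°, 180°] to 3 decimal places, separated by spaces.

wrist centre = target − a_3·(cos φ, sin φ) = (6.8300, -1.8300)
cos θ_2 = (49.9978−5²−5²)/(2·5·5) = -0.0000; θ_2 = 90.0025° (elbow-up)
β = atan2(-1.8300,6.8300) = -14.9993°; ψ = atan2(5.0000,4.9998) = 45.0013°
θ_1 = β − ψ = -60.0005°
θ_3 = φ − θ_1 − θ_2 = -30.0020° (wrapped to (-180°,180°])

-60.001 90.003 -30.002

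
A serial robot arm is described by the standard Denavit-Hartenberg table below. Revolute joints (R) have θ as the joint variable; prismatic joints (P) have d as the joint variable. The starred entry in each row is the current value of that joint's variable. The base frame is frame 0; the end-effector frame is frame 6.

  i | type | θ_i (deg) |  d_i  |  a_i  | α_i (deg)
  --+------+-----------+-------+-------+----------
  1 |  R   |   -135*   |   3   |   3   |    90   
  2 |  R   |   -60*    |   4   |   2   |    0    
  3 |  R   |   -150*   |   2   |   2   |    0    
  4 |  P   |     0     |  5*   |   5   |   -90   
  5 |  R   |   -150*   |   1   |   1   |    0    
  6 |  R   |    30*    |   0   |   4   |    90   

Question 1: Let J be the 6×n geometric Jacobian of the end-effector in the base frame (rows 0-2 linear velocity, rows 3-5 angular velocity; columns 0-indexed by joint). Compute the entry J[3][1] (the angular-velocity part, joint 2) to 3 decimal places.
-0.707

axis z_1 = (-0.7071,0.7071,0.0000); lever o_n−o_1 = (-8.4032,12.7592,-0.5311)
cross product → J_v[:, 1] = (-0.3755,-0.3755,-3.0801)
J_ω[:, 1] = z_1
entry J[3][1] = -0.7071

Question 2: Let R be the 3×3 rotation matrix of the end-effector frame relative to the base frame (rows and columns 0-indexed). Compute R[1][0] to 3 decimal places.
0.306

End-effector x-axis (col 0 of R) = (-0.9186,0.3062,-0.2500)
R[1][0] = 0.3062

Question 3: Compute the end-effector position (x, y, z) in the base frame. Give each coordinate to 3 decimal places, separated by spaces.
-10.525 10.638 2.469

after link 1: o_1 = (-2.1213, -2.1213, 3.0000)
after link 2: o_2 = (-5.6569, -0.0000, 1.2679)
after link 3: o_3 = (-5.8463, 2.6390, 2.2679)
after link 4: o_4 = (-6.3200, 9.2364, 4.7679)
after link 5: o_5 = (-6.8503, 9.4131, 3.4689)
after link 6: o_6 = (-10.5246, 10.6379, 2.4689)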